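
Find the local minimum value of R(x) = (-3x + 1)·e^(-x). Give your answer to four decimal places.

By the product rule, R'(x) = (3x - 4)·e^(-x). Since e^(-x) > 0, the only critical point is x = 4/3.
R''(4/3) has the same sign as 3 > 0, so this is a local minimum.
R(4/3) = (-3)·e^(-4/3) ≈ -0.7908.

-0.7908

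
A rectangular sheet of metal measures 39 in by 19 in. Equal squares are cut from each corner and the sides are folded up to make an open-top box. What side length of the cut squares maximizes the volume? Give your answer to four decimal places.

With cut size x, the volume is V(x) = x(39 − 2x)(19 − 2x) for 0 < x < 9.5.
V'(x) = 12x^2 − 232x + 741. Setting V'(x) = 0 gives x ≈ 4.0369 (the root in (0, 9.5)).
V''(x) = 24x − 232 is negative there, so this is the maximum; V ≈ 1364.0921.

4.0369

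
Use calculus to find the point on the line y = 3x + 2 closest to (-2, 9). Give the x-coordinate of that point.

Minimize D(x)^2 = (x + 2)^2 + (3x - 7)^2.
d/dx[D^2] = 2(x + 2) + 2·3·(3x - 7) = 0 ⇒ x = 19/10.
Then y = 77/10 and the distance is √(169/10) ≈ 4.1110.

19/10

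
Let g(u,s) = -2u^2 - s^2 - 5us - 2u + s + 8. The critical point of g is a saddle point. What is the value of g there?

∂g/∂u = -4u - 5s - 2 = 0 and ∂g/∂s = -5u - 2s + 1 = 0, so (u, s) = (9/17, -14/17).
The Hessian has g_{uu} = -4, g_{ss} = -2, g_{us} = -5, giving D = -17 < 0, so the point is a saddle point.
g(9/17, -14/17) = 120/17.

120/17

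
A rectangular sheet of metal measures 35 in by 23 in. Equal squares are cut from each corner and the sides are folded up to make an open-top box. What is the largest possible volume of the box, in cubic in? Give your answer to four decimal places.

With cut size x, the volume is V(x) = x(35 − 2x)(23 − 2x) for 0 < x < 11.5.
V'(x) = 12x^2 − 232x + 805. Setting V'(x) = 0 gives x ≈ 4.5324 (the root in (0, 11.5)).
V''(x) = 24x − 232 is negative there, so this is the maximum; V ≈ 1638.0647.

1638.0647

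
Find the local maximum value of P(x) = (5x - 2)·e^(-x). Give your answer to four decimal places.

1.2330

By the product rule, P'(x) = (-5x + 7)·e^(-x). Since e^(-x) > 0, the only critical point is x = 7/5.
P''(7/5) has the same sign as -5 < 0, so this is a local maximum.
P(7/5) = (5)·e^(-7/5) ≈ 1.2330.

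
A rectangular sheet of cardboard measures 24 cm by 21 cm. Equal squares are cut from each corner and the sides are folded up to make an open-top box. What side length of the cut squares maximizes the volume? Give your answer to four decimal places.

With cut size x, the volume is V(x) = x(24 − 2x)(21 − 2x) for 0 < x < 10.5.
V'(x) = 12x^2 − 180x + 504. Setting V'(x) = 0 gives x ≈ 3.7251 (the root in (0, 10.5)).
V''(x) = 24x − 180 is negative there, so this is the maximum; V ≈ 835.3406.

3.7251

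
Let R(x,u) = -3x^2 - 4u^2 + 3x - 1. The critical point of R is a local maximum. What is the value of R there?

∂R/∂x = -6x + 3 = 0 and ∂R/∂u = -8u = 0, so (x, u) = (1/2, 0).
The Hessian has R_{xx} = -6, R_{uu} = -8, R_{xu} = 0, giving D = 48 > 0 with R_{xx} < 0, so the point is a local maximum.
R(1/2, 0) = -1/4.

-1/4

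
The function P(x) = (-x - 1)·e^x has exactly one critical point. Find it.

-2

By the product rule, P'(x) = (-x - 2)·e^x. Since e^x > 0, the only critical point is x = -2.
P''(-2) has the same sign as -1 < 0, so this is a local maximum.
P(-2) = (1)·e^(-2) ≈ 0.1353.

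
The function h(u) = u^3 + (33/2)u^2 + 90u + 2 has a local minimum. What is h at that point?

Critical points: h'(u) = 3u^2 + 33u + 90 vanishes at u = -6, -5.
h''(u) = 6u + 33. h''(-6) = -3 < 0 ⇒ local maximum; h''(-5) = 3 > 0 ⇒ local minimum.
The local minimum is h(-5) = -321/2.

-321/2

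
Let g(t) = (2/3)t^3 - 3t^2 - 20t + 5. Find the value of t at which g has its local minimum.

5

Critical points: g'(t) = 2t^2 - 6t - 20 vanishes at t = -2, 5.
g''(t) = 4t - 6. g''(-2) = -14 < 0 ⇒ local maximum; g''(5) = 14 > 0 ⇒ local minimum.
The local minimum is g(5) = -260/3.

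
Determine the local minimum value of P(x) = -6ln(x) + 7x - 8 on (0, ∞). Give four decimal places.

P'(x) = -6/x + 7 = 0 gives x = 6/7.
P''(x) = 6/x², which is positive for x > 0, so this is a local minimum.
P(6/7) = -6·ln(6/7) + 6 - 8 ≈ -1.0751.

-1.0751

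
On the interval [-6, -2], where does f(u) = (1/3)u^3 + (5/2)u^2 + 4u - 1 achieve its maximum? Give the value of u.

-4

f'(u) = u^2 + 5u + 4, whose only zero in [-6, -2] is u = -4.
Compare values at every candidate in [-6, -2]: f(-6) = -7, f(-4) = 5/3, f(-2) = -5/3.
Hence the absolute maximum is 5/3 at u = -4.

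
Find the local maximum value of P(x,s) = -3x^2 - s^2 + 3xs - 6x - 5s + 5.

∂P/∂x = -6x + 3s - 6 = 0 and ∂P/∂s = 3x - 2s - 5 = 0, so (x, s) = (-9, -16).
The Hessian has P_{xx} = -6, P_{ss} = -2, P_{xs} = 3, giving D = 3 > 0 with P_{xx} < 0, so the point is a local maximum.
P(-9, -16) = 72.

72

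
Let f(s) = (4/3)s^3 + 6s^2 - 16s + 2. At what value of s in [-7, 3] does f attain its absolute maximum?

f'(s) = 4s^2 + 12s - 16, which vanishes at s = -4 and s = 1.
Candidates: f(-7) = -148/3, f(-4) = 230/3, f(1) = -20/3, f(3) = 44.
The maximum over the interval is 230/3, attained at s = -4.

-4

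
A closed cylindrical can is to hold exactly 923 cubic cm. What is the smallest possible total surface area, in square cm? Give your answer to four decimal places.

With radius r and height h, πr²h = 923 so h = 923/(πr²), and S(r) = 2πr² + 2πrh = 2πr² + 2·923/r.
S'(r) = 4πr − 2·923/r² = 0 ⇒ r³ = 923/(2π), so r ≈ 5.2764 and h = 2r ≈ 10.5529.
S''(r) = 4π + 4·923/r³ > 0, so this is the minimum; S ≈ 524.7861.

524.7861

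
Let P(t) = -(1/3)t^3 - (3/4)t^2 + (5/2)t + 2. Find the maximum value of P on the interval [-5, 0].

P'(t) = -t^2 - (3/2)t + 5/2, whose only zero in [-5, 0] is t = -5/2.
Compare values at every candidate in [-5, 0]: P(-5) = 149/12; P(-5/2) = -179/48; P(0) = 2.
Hence the absolute maximum is 149/12 at t = -5.

149/12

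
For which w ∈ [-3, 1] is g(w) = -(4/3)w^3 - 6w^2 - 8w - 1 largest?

Differentiating, g'(w) = -4w^2 - 12w - 8; which vanishes at w = -2 and w = -1.
Evaluating at the critical points and endpoints: g(-3) = 5, g(-2) = 5/3, g(-1) = 7/3, g(1) = -49/3.
Hence the absolute maximum is 5 at w = -3.

-3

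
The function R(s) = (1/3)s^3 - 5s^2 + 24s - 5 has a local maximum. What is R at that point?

97/3

R'(s) = s^2 - 10s + 24. Setting R'(s) = 0 gives s ∈ {4, 6}.
Since R''(s) = 2s - 10, we get R''(4) = -2 < 0 ⇒ local maximum; R''(6) = 2 > 0 ⇒ local minimum.
So the local maximum value is R(4) = 97/3.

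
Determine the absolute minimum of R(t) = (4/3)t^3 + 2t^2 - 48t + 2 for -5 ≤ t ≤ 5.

The derivative is 4t^2 + 4t - 48, which vanishes at t = -4 and t = 3.
Compare values at every candidate in [-5, 5]: R(-5) = 376/3,  R(-4) = 422/3,  R(3) = -88,  R(5) = -64/3.
Hence the absolute minimum is -88 at t = 3.

-88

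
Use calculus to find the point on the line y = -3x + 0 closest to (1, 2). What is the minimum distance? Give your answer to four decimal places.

1.5811

Minimize D(x)^2 = (x - 1)^2 + (-3x - 2)^2.
d/dx[D^2] = 2(x - 1) + 2·(-3)·(-3x - 2) = 0 ⇒ x = -1/2.
Then y = 3/2 and the distance is √(5/2) ≈ 1.5811.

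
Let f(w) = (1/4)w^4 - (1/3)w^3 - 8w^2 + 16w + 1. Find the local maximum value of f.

f'(w) = w^3 - w^2 - 16w + 16 = 0 at w = -4, 1, 4.
Since f''(w) = 3w^2 - 2w - 16, we get f''(-4) = 40 > 0 ⇒ local minimum; f''(1) = -15 < 0 ⇒ local maximum; f''(4) = 24 > 0 ⇒ local minimum.
The local maximum is f(1) = 107/12.

107/12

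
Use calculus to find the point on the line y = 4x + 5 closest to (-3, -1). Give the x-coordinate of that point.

Minimize D(x)^2 = (x + 3)^2 + (4x + 6)^2.
d/dx[D^2] = 2(x + 3) + 2·4·(4x + 6) = 0 ⇒ x = -27/17.
Then y = -23/17 and the distance is √(36/17) ≈ 1.4552.

-27/17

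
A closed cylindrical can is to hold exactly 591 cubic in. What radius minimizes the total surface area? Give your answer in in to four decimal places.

4.5478

With radius r and height h, πr²h = 591 so h = 591/(πr²), and S(r) = 2πr² + 2πrh = 2πr² + 2·591/r.
S'(r) = 4πr − 2·591/r² = 0 ⇒ r³ = 591/(2π), so r ≈ 4.5478 and h = 2r ≈ 9.0956.
S''(r) = 4π + 4·591/r³ > 0, so this is the minimum; S ≈ 389.8578.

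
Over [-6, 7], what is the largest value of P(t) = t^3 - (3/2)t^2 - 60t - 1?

Differentiating, P'(t) = 3t^2 - 3t - 60; which vanishes at t = -4 and t = 5.
Compare values at every candidate in [-6, 7]: P(-6) = 89, P(-4) = 151, P(5) = -427/2, P(7) = -303/2.
The maximum over the interval is 151, attained at t = -4.

151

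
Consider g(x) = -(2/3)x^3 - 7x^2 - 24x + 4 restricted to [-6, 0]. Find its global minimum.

4

Differentiating, g'(x) = -2x^2 - 14x - 24; which vanishes at x = -4 and x = -3.
Evaluating at the critical points and endpoints: g(-6) = 40,  g(-4) = 92/3,  g(-3) = 31,  g(0) = 4.
The minimum over the interval is 4, attained at x = 0.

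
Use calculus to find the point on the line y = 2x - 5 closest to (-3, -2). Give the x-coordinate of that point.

3/5

Minimize D(x)^2 = (x + 3)^2 + (2x - 3)^2.
d/dx[D^2] = 2(x + 3) + 2·2·(2x - 3) = 0 ⇒ x = 3/5.
Then y = -19/5 and the distance is √(81/5) ≈ 4.0249.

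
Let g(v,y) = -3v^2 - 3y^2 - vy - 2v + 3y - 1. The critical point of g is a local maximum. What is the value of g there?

2/7

∂g/∂v = -6v - y - 2 = 0 and ∂g/∂y = -v - 6y + 3 = 0, so (v, y) = (-3/7, 4/7).
The Hessian has g_{vv} = -6, g_{yy} = -6, g_{vy} = -1, giving D = 35 > 0 with g_{vv} < 0, so the point is a local maximum.
g(-3/7, 4/7) = 2/7.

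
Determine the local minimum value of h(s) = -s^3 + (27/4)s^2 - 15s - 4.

-15

Critical points: h'(s) = -3s^2 + (27/2)s - 15 vanishes at s = 2, 5/2.
Second-derivative test with h''(s) = -6s + 27/2: h''(2) = 3/2 > 0 ⇒ local minimum; h''(5/2) = -3/2 < 0 ⇒ local maximum.
The local minimum is h(2) = -15.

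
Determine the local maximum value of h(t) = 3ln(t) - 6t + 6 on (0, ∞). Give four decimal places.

0.9206

h'(t) = 3/t − 6 = 0 gives t = 1/2.
h''(t) = -3/t², which is negative for t > 0, so this is a local maximum.
h(1/2) = 3·ln(1/2) - 3 + 6 ≈ 0.9206.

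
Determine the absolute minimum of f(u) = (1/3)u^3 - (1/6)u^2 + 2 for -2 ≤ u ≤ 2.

-4/3

f'(u) = u^2 - (1/3)u, which vanishes at u = 0 and u = 1/3.
Compare values at every candidate in [-2, 2]: f(-2) = -4/3,  f(0) = 2,  f(1/3) = 323/162,  f(2) = 4.
Hence the absolute minimum is -4/3 at u = -2.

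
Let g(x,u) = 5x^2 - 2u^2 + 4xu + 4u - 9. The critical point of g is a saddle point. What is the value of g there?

∂g/∂x = 10x + 4u = 0 and ∂g/∂u = 4x - 4u + 4 = 0, so (x, u) = (-2/7, 5/7).
The Hessian has g_{xx} = 10, g_{uu} = -4, g_{xu} = 4, giving D = -56 < 0, so the point is a saddle point.
g(-2/7, 5/7) = -53/7.

-53/7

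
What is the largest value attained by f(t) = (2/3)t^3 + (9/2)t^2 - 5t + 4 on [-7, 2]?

349/6

The derivative is 2t^2 + 9t - 5, which vanishes at t = -5 and t = 1/2.
Compare values at every candidate in [-7, 2]: f(-7) = 185/6; f(-5) = 349/6; f(1/2) = 65/24; f(2) = 52/3.
Hence the absolute maximum is 349/6 at t = -5.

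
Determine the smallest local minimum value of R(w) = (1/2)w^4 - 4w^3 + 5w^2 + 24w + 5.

-19/2

R'(w) = 2w^3 - 12w^2 + 10w + 24 = 0 at w = -1, 3, 4.
Second-derivative test with R''(w) = 6w^2 - 24w + 10: R''(-1) = 40 > 0 ⇒ local minimum; R''(3) = -8 < 0 ⇒ local maximum; R''(4) = 10 > 0 ⇒ local minimum.
So the smallest local minimum value is R(-1) = -19/2.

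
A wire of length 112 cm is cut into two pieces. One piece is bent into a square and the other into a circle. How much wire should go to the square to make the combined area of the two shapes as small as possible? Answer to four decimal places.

62.7311

Let x be the length used for the square. Square side x/4; circle radius (112−x)/(2π).
A(x) = (x/4)² + π·((112−x)/(2π))² = x²/16 + (112−x)²/(4π) for 0 ≤ x ≤ 112. A'(x) = x/8 − (112−x)/(2π) = 0 gives x = 4·112/(π+4) ≈ 62.7311.
A'' = 1/8 + 1/(2π) > 0, so this gives the minimum combined area; x ≈ 62.7311 cm to the square.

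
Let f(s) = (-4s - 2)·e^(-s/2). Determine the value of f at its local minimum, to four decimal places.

f'(s) = (-4)·e^(-s/2) + (-4s - 2)·(-1/2)·e^(-s/2) = (2s - 3)·e^(-s/2). Since e^(-s/2) > 0, the only critical point is s = 3/2.
f''(3/2) has the same sign as 2 > 0, so this is a local minimum.
f(3/2) = (-8)·e^(-3/4) ≈ -3.7789.

-3.7789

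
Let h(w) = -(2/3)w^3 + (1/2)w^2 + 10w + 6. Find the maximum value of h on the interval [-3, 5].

569/24

Differentiating, h'(w) = -2w^2 + w + 10; which vanishes at w = -2 and w = 5/2.
Evaluating at the critical points and endpoints: h(-3) = -3/2; h(-2) = -20/3; h(5/2) = 569/24; h(5) = -89/6.
Hence the absolute maximum is 569/24 at w = 5/2.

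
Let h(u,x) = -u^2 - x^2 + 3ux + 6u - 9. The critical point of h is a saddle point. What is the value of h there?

-81/5

∂h/∂u = -2u + 3x + 6 = 0 and ∂h/∂x = 3u - 2x = 0, so (u, x) = (-12/5, -18/5).
The Hessian has h_{uu} = -2, h_{xx} = -2, h_{ux} = 3, giving D = -5 < 0, so the point is a saddle point.
h(-12/5, -18/5) = -81/5.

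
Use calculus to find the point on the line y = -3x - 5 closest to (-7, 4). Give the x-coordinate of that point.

Minimize D(x)^2 = (x + 7)^2 + (-3x - 9)^2.
d/dx[D^2] = 2(x + 7) + 2·(-3)·(-3x - 9) = 0 ⇒ x = -17/5.
Then y = 26/5 and the distance is √(72/5) ≈ 3.7947.

-17/5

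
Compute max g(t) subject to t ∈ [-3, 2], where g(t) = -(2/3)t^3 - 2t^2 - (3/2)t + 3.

The derivative is -2t^2 - 4t - 3/2, which vanishes at t = -3/2 and t = -1/2.
Candidates: g(-3) = 15/2, g(-3/2) = 3, g(-1/2) = 10/3, g(2) = -40/3.
Hence the absolute maximum is 15/2 at t = -3.

15/2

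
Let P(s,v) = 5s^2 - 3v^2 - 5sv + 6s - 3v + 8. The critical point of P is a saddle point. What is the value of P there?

∂P/∂s = 10s - 5v + 6 = 0 and ∂P/∂v = -5s - 6v - 3 = 0, so (s, v) = (-3/5, 0).
The Hessian has P_{ss} = 10, P_{vv} = -6, P_{sv} = -5, giving D = -85 < 0, so the point is a saddle point.
P(-3/5, 0) = 31/5.

31/5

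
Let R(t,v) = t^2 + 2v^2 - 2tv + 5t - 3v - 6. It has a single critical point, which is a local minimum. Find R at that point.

∂R/∂t = 2t - 2v + 5 = 0 and ∂R/∂v = -2t + 4v - 3 = 0, so (t, v) = (-7/2, -1).
The Hessian has R_{tt} = 2, R_{vv} = 4, R_{tv} = -2, giving D = 4 > 0 with R_{tt} > 0, so the point is a local minimum.
R(-7/2, -1) = -53/4.

-53/4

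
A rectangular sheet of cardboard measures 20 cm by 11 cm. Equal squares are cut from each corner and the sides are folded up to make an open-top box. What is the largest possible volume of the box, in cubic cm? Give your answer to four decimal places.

226.7094

With cut size x, the volume is V(x) = x(20 − 2x)(11 − 2x) for 0 < x < 5.5.
V'(x) = 12x^2 − 124x + 220. Setting V'(x) = 0 gives x ≈ 2.2751 (the root in (0, 5.5)).
V''(x) = 24x − 124 is negative there, so this is the maximum; V ≈ 226.7094.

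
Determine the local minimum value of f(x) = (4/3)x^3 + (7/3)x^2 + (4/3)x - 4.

Critical points: f'(x) = 4x^2 + (14/3)x + 4/3 vanishes at x = -2/3, -1/2.
Since f''(x) = 8x + 14/3, we get f''(-2/3) = -2/3 < 0 ⇒ local maximum; f''(-1/2) = 2/3 > 0 ⇒ local minimum.
So the local minimum value is f(-1/2) = -17/4.

-17/4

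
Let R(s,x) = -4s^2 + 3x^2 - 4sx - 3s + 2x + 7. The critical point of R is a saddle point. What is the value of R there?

435/64

∂R/∂s = -8s - 4x - 3 = 0 and ∂R/∂x = -4s + 6x + 2 = 0, so (s, x) = (-5/32, -7/16).
The Hessian has R_{ss} = -8, R_{xx} = 6, R_{sx} = -4, giving D = -64 < 0, so the point is a saddle point.
R(-5/32, -7/16) = 435/64.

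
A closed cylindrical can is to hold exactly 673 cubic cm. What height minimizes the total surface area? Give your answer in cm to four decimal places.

With radius r and height h, πr²h = 673 so h = 673/(πr²), and S(r) = 2πr² + 2πrh = 2πr² + 2·673/r.
S'(r) = 4πr − 2·673/r² = 0 ⇒ r³ = 673/(2π), so r ≈ 4.7491 and h = 2r ≈ 9.4982.
S''(r) = 4π + 4·673/r³ > 0, so this is the minimum; S ≈ 425.1328.

9.4982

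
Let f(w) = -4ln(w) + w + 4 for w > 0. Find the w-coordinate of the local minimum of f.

4

f'(w) = -4/w + 1 = 0 gives w = 4.
f''(w) = 4/w², which is positive for w > 0, so this is a local minimum.
f(4) = -4·ln(4) + 4 + 4 ≈ 2.4548.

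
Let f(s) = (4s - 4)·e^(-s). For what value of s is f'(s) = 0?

2

By the product rule, f'(s) = (-4s + 8)·e^(-s). Since e^(-s) > 0, the only critical point is s = 2.
f''(2) has the same sign as -4 < 0, so this is a local maximum.
f(2) = (4)·e^(-2) ≈ 0.5413.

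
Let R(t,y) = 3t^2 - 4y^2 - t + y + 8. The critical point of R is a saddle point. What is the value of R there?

383/48

∂R/∂t = 6t - 1 = 0 and ∂R/∂y = -8y + 1 = 0, so (t, y) = (1/6, 1/8).
The Hessian has R_{tt} = 6, R_{yy} = -8, R_{ty} = 0, giving D = -48 < 0, so the point is a saddle point.
R(1/6, 1/8) = 383/48.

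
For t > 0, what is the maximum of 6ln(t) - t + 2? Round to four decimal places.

6.7506

g'(t) = 6/t − 1 = 0 gives t = 6.
g''(t) = -6/t², which is negative for t > 0, so this is a local maximum.
g(6) = 6·ln(6) - 6 + 2 ≈ 6.7506.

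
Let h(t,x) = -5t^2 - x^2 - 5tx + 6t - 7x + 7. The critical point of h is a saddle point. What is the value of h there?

∂h/∂t = -10t - 5x + 6 = 0 and ∂h/∂x = -5t - 2x - 7 = 0, so (t, x) = (-47/5, 20).
The Hessian has h_{tt} = -10, h_{xx} = -2, h_{tx} = -5, giving D = -5 < 0, so the point is a saddle point.
h(-47/5, 20) = -456/5.

-456/5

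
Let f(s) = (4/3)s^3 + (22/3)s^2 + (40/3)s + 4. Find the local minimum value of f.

f'(s) = 4s^2 + (44/3)s + 40/3. Setting f'(s) = 0 gives s ∈ {-2, -5/3}.
Since f''(s) = 8s + 44/3, we get f''(-2) = -4/3 < 0 ⇒ local maximum; f''(-5/3) = 4/3 > 0 ⇒ local minimum.
Thus f has its local minimum at s = -5/3, with value -326/81.

-326/81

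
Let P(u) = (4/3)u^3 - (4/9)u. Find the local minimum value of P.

-8/81

P'(u) = 4u^2 - 4/9 = 0 at u = -1/3, 1/3.
P''(u) = 8u. P''(-1/3) = -8/3 < 0 ⇒ local maximum; P''(1/3) = 8/3 > 0 ⇒ local minimum.
So the local minimum value is P(1/3) = -8/81.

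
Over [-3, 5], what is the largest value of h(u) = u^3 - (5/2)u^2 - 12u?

h'(u) = 3u^2 - 5u - 12, which vanishes at u = -4/3 and u = 3.
Evaluating at the critical points and endpoints: h(-3) = -27/2,  h(-4/3) = 248/27,  h(3) = -63/2,  h(5) = 5/2.
So the maximum is h(-4/3) = 248/27.

248/27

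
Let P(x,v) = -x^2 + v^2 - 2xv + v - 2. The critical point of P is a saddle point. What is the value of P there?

∂P/∂x = -2x - 2v = 0 and ∂P/∂v = -2x + 2v + 1 = 0, so (x, v) = (1/4, -1/4).
The Hessian has P_{xx} = -2, P_{vv} = 2, P_{xv} = -2, giving D = -8 < 0, so the point is a saddle point.
P(1/4, -1/4) = -17/8.

-17/8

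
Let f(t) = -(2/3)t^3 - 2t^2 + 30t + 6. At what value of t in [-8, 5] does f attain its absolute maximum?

The derivative is -2t^2 - 4t + 30, which vanishes at t = -5 and t = 3.
Compare values at every candidate in [-8, 5]: f(-8) = -62/3,  f(-5) = -332/3,  f(3) = 60,  f(5) = 68/3.
So the maximum is f(3) = 60.

3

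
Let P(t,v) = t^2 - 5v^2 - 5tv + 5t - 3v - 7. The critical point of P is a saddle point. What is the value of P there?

∂P/∂t = 2t - 5v + 5 = 0 and ∂P/∂v = -5t - 10v - 3 = 0, so (t, v) = (-13/9, 19/45).
The Hessian has P_{tt} = 2, P_{vv} = -10, P_{tv} = -5, giving D = -45 < 0, so the point is a saddle point.
P(-13/9, 19/45) = -506/45.

-506/45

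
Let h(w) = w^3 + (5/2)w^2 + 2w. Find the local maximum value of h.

h'(w) = 3w^2 + 5w + 2 = 0 at w = -1, -2/3.
h''(w) = 6w + 5. h''(-1) = -1 < 0 ⇒ local maximum; h''(-2/3) = 1 > 0 ⇒ local minimum.
Thus h has its local maximum at w = -1, with value -1/2.

-1/2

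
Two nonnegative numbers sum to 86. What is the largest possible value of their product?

1849

With x + y = 86, the product is P(x) = x(86 − x).
P'(x) = 86 − 2x = 0 gives x = 43; P'' = −2 < 0, so this is the maximum.
P = 43·43 = 1849.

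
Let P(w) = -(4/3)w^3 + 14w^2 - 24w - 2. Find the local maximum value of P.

70

P'(w) = -4w^2 + 28w - 24. Setting P'(w) = 0 gives w ∈ {1, 6}.
Second-derivative test with P''(w) = -8w + 28: P''(1) = 20 > 0 ⇒ local minimum; P''(6) = -20 < 0 ⇒ local maximum.
Thus P has its local maximum at w = 6, with value 70.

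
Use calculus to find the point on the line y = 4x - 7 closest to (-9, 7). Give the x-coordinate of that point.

47/17

Minimize D(x)^2 = (x + 9)^2 + (4x - 14)^2.
d/dx[D^2] = 2(x + 9) + 2·4·(4x - 14) = 0 ⇒ x = 47/17.
Then y = 69/17 and the distance is √(2500/17) ≈ 12.1268.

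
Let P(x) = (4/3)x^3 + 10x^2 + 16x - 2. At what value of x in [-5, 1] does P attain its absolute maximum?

1

P'(x) = 4x^2 + 20x + 16, which vanishes at x = -4 and x = -1.
Candidates: P(-5) = 4/3,  P(-4) = 26/3,  P(-1) = -28/3,  P(1) = 76/3.
The maximum over the interval is 76/3, attained at x = 1.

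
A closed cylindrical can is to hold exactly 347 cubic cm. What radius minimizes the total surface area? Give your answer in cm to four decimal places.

With radius r and height h, πr²h = 347 so h = 347/(πr²), and S(r) = 2πr² + 2πrh = 2πr² + 2·347/r.
S'(r) = 4πr − 2·347/r² = 0 ⇒ r³ = 347/(2π), so r ≈ 3.8082 and h = 2r ≈ 7.6163.
S''(r) = 4π + 4·347/r³ > 0, so this is the minimum; S ≈ 273.3595.

3.8082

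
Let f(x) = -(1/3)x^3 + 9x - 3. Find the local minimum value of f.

f'(x) = -x^2 + 9 = 0 at x = -3, 3.
Since f''(x) = -2x, we get f''(-3) = 6 > 0 ⇒ local minimum; f''(3) = -6 < 0 ⇒ local maximum.
The local minimum is f(-3) = -21.

-21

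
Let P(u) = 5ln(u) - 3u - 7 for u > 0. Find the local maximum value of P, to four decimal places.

-9.4459

P'(u) = 5/u − 3 = 0 gives u = 5/3.
P''(u) = -5/u², which is negative for u > 0, so this is a local maximum.
P(5/3) = 5·ln(5/3) - 5 - 7 ≈ -9.4459.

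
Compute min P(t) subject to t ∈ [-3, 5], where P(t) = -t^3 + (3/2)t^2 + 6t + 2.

-111/2

Differentiating, P'(t) = -3t^2 + 3t + 6; which vanishes at t = -1 and t = 2.
Evaluating at the critical points and endpoints: P(-3) = 49/2, P(-1) = -3/2, P(2) = 12, P(5) = -111/2.
Hence the absolute minimum is -111/2 at t = 5.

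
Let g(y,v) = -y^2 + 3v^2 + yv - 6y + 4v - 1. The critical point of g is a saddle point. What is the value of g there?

∂g/∂y = -2y + v - 6 = 0 and ∂g/∂v = y + 6v + 4 = 0, so (y, v) = (-40/13, -2/13).
The Hessian has g_{yy} = -2, g_{vv} = 6, g_{yv} = 1, giving D = -13 < 0, so the point is a saddle point.
g(-40/13, -2/13) = 103/13.

103/13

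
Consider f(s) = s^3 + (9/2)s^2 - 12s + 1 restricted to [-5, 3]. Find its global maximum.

The derivative is 3s^2 + 9s - 12, which vanishes at s = -4 and s = 1.
Compare values at every candidate in [-5, 3]: f(-5) = 97/2,  f(-4) = 57,  f(1) = -11/2,  f(3) = 65/2.
The maximum over the interval is 57, attained at s = -4.

57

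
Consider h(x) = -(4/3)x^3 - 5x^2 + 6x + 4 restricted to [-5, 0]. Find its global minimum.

The derivative is -4x^2 - 10x + 6, whose only zero in [-5, 0] is x = -3.
Compare values at every candidate in [-5, 0]: h(-5) = 47/3, h(-3) = -23, h(0) = 4.
So the minimum is h(-3) = -23.

-23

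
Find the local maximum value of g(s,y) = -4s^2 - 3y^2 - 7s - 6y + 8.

225/16

∂g/∂s = -8s - 7 = 0 and ∂g/∂y = -6y - 6 = 0, so (s, y) = (-7/8, -1).
The Hessian has g_{ss} = -8, g_{yy} = -6, g_{sy} = 0, giving D = 48 > 0 with g_{ss} < 0, so the point is a local maximum.
g(-7/8, -1) = 225/16.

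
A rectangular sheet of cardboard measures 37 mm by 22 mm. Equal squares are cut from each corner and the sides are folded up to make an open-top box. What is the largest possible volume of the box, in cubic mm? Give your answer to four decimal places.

1638.0974

With cut size x, the volume is V(x) = x(37 − 2x)(22 − 2x) for 0 < x < 11.
V'(x) = 12x^2 − 236x + 814. Setting V'(x) = 0 gives x ≈ 4.4611 (the root in (0, 11)).
V''(x) = 24x − 236 is negative there, so this is the maximum; V ≈ 1638.0974.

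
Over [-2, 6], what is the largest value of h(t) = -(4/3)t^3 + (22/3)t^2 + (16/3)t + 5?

175/3

h'(t) = -4t^2 + (44/3)t + 16/3, which vanishes at t = -1/3 and t = 4.
Candidates: h(-2) = 103/3, h(-1/3) = 331/81, h(4) = 175/3, h(6) = 13.
So the maximum is h(4) = 175/3.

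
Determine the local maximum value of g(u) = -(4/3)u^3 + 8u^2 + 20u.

400/3

g'(u) = -4u^2 + 16u + 20. Setting g'(u) = 0 gives u ∈ {-1, 5}.
Second-derivative test with g''(u) = -8u + 16: g''(-1) = 24 > 0 ⇒ local minimum; g''(5) = -24 < 0 ⇒ local maximum.
Thus g has its local maximum at u = 5, with value 400/3.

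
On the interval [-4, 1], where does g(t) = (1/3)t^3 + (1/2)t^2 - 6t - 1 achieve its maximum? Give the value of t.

The derivative is t^2 + t - 6, whose only zero in [-4, 1] is t = -3.
Candidates: g(-4) = 29/3, g(-3) = 25/2, g(1) = -37/6.
Hence the absolute maximum is 25/2 at t = -3.

-3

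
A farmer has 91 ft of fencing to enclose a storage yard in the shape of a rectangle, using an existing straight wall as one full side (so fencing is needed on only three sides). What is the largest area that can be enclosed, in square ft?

Let the sides perpendicular to the wall have length x and the parallel side y, so 2x + y = 91 and the area is A = xy = x(91 − 2x).
A'(x) = 91 − 4x = 0 gives x = 91/4, and A''(x) = −4 < 0 confirms a maximum.
Then y = 91 − 2·91/4 = 91/2 and A = 8281/8.

8281/8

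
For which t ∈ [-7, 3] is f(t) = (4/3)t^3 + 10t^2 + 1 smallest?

0

f'(t) = 4t^2 + 20t, which vanishes at t = -5 and t = 0.
Compare values at every candidate in [-7, 3]: f(-7) = 101/3, f(-5) = 253/3, f(0) = 1, f(3) = 127.
So the minimum is f(0) = 1.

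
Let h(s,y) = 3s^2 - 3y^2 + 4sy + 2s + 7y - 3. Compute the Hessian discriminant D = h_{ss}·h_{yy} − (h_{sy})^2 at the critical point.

∂h/∂s = 6s + 4y + 2 = 0 and ∂h/∂y = 4s - 6y + 7 = 0, so (s, y) = (-10/13, 17/26).
The Hessian has h_{ss} = 6, h_{yy} = -6, h_{sy} = 4, giving D = -52 < 0, so the point is a saddle point.
D = (6)·(-6) − (4)^2 = -52.

-52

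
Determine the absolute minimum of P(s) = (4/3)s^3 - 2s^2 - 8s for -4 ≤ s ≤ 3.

-256/3

P'(s) = 4s^2 - 4s - 8, which vanishes at s = -1 and s = 2.
Evaluating at the critical points and endpoints: P(-4) = -256/3,  P(-1) = 14/3,  P(2) = -40/3,  P(3) = -6.
So the minimum is P(-4) = -256/3.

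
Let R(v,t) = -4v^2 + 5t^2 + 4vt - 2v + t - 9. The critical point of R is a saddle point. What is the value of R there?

∂R/∂v = -8v + 4t - 2 = 0 and ∂R/∂t = 4v + 10t + 1 = 0, so (v, t) = (-1/4, 0).
The Hessian has R_{vv} = -8, R_{tt} = 10, R_{vt} = 4, giving D = -96 < 0, so the point is a saddle point.
R(-1/4, 0) = -35/4.

-35/4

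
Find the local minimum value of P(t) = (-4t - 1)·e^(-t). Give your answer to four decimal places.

-1.8895

By the product rule, P'(t) = (4t - 3)·e^(-t). Since e^(-t) > 0, the only critical point is t = 3/4.
P''(3/4) has the same sign as 4 > 0, so this is a local minimum.
P(3/4) = (-4)·e^(-3/4) ≈ -1.8895.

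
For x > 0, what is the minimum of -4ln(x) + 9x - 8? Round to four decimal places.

f'(x) = -4/x + 9 = 0 gives x = 4/9.
f''(x) = 4/x², which is positive for x > 0, so this is a local minimum.
f(4/9) = -4·ln(4/9) + 4 - 8 ≈ -0.7563.

-0.7563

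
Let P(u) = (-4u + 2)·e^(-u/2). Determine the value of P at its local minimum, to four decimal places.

-2.2920

P'(u) = (-4)·e^(-u/2) + (-4u + 2)·(-1/2)·e^(-u/2) = (2u - 5)·e^(-u/2). Since e^(-u/2) > 0, the only critical point is u = 5/2.
P''(5/2) has the same sign as 2 > 0, so this is a local minimum.
P(5/2) = (-8)·e^(-5/4) ≈ -2.2920.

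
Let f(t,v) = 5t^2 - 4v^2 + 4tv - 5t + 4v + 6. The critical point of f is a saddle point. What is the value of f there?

53/8

∂f/∂t = 10t + 4v - 5 = 0 and ∂f/∂v = 4t - 8v + 4 = 0, so (t, v) = (1/4, 5/8).
The Hessian has f_{tt} = 10, f_{vv} = -8, f_{tv} = 4, giving D = -96 < 0, so the point is a saddle point.
f(1/4, 5/8) = 53/8.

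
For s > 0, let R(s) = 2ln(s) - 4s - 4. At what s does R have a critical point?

1/2

R'(s) = 2/s − 4 = 0 gives s = 1/2.
R''(s) = -2/s², which is negative for s > 0, so this is a local maximum.
R(1/2) = 2·ln(1/2) - 2 - 4 ≈ -7.3863.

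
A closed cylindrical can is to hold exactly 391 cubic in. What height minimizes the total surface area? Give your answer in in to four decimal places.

7.9255

With radius r and height h, πr²h = 391 so h = 391/(πr²), and S(r) = 2πr² + 2πrh = 2πr² + 2·391/r.
S'(r) = 4πr − 2·391/r² = 0 ⇒ r³ = 391/(2π), so r ≈ 3.9628 and h = 2r ≈ 7.9255.
S''(r) = 4π + 4·391/r³ > 0, so this is the minimum; S ≈ 296.0050.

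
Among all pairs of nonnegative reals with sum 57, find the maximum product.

With x + y = 57, the product is P(x) = x(57 − x).
P'(x) = 57 − 2x = 0 gives x = 57/2; P'' = −2 < 0, so this is the maximum.
P = 57/2·57/2 = 3249/4.

3249/4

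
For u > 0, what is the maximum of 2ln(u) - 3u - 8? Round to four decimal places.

R'(u) = 2/u − 3 = 0 gives u = 2/3.
R''(u) = -2/u², which is negative for u > 0, so this is a local maximum.
R(2/3) = 2·ln(2/3) - 2 - 8 ≈ -10.8109.

-10.8109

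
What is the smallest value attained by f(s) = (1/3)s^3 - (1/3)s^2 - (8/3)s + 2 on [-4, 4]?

The derivative is s^2 - (2/3)s - 8/3, which vanishes at s = -4/3 and s = 2.
Evaluating at the critical points and endpoints: f(-4) = -14,  f(-4/3) = 338/81,  f(2) = -2,  f(4) = 22/3.
The minimum over the interval is -14, attained at s = -4.

-14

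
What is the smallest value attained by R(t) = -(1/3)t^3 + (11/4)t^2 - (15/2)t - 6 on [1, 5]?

-197/12

Differentiating, R'(t) = -t^2 + (11/2)t - 15/2; which vanishes at t = 5/2 and t = 3.
Compare values at every candidate in [1, 5]: R(1) = -133/12,  R(5/2) = -613/48,  R(3) = -51/4,  R(5) = -197/12.
So the minimum is R(5) = -197/12.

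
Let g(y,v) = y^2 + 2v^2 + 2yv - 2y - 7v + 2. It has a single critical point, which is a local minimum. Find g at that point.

-21/4

∂g/∂y = 2y + 2v - 2 = 0 and ∂g/∂v = 2y + 4v - 7 = 0, so (y, v) = (-3/2, 5/2).
The Hessian has g_{yy} = 2, g_{vv} = 4, g_{yv} = 2, giving D = 4 > 0 with g_{yy} > 0, so the point is a local minimum.
g(-3/2, 5/2) = -21/4.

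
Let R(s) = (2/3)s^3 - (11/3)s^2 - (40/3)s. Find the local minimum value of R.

-75

R'(s) = 2s^2 - (22/3)s - 40/3. Setting R'(s) = 0 gives s ∈ {-4/3, 5}.
Since R''(s) = 4s - 22/3, we get R''(-4/3) = -38/3 < 0 ⇒ local maximum; R''(5) = 38/3 > 0 ⇒ local minimum.
So the local minimum value is R(5) = -75.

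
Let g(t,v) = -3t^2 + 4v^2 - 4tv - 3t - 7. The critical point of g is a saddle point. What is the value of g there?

∂g/∂t = -6t - 4v - 3 = 0 and ∂g/∂v = -4t + 8v = 0, so (t, v) = (-3/8, -3/16).
The Hessian has g_{tt} = -6, g_{vv} = 8, g_{tv} = -4, giving D = -64 < 0, so the point is a saddle point.
g(-3/8, -3/16) = -103/16.

-103/16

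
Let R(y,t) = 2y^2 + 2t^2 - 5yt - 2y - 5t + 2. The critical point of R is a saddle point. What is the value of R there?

∂R/∂y = 4y - 5t - 2 = 0 and ∂R/∂t = -5y + 4t - 5 = 0, so (y, t) = (-11/3, -10/3).
The Hessian has R_{yy} = 4, R_{tt} = 4, R_{yt} = -5, giving D = -9 < 0, so the point is a saddle point.
R(-11/3, -10/3) = 14.

14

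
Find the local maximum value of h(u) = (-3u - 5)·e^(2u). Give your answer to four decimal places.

h'(u) = (-3)·e^(2u) + (-3u - 5)·2·e^(2u) = (-6u - 13)·e^(2u). Since e^(2u) > 0, the only critical point is u = -13/6.
h''(-13/6) has the same sign as -6 < 0, so this is a local maximum.
h(-13/6) = (3/2)·e^(-13/3) ≈ 0.0197.

0.0197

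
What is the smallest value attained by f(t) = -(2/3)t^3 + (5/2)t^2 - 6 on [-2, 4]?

Differentiating, f'(t) = -2t^2 + 5t; which vanishes at t = 0 and t = 5/2.
Candidates: f(-2) = 28/3; f(0) = -6; f(5/2) = -19/24; f(4) = -26/3.
So the minimum is f(4) = -26/3.

-26/3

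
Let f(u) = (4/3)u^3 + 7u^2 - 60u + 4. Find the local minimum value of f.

Critical points: f'(u) = 4u^2 + 14u - 60 vanishes at u = -6, 5/2.
Since f''(u) = 8u + 14, we get f''(-6) = -34 < 0 ⇒ local maximum; f''(5/2) = 34 > 0 ⇒ local minimum.
So the local minimum value is f(5/2) = -977/12.

-977/12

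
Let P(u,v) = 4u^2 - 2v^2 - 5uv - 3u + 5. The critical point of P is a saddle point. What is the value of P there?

∂P/∂u = 8u - 5v - 3 = 0 and ∂P/∂v = -5u - 4v = 0, so (u, v) = (4/19, -5/19).
The Hessian has P_{uu} = 8, P_{vv} = -4, P_{uv} = -5, giving D = -57 < 0, so the point is a saddle point.
P(4/19, -5/19) = 89/19.

89/19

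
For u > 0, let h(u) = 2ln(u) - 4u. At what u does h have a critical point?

h'(u) = 2/u − 4 = 0 gives u = 1/2.
h''(u) = -2/u², which is negative for u > 0, so this is a local maximum.
h(1/2) = 2·ln(1/2) - 2 ≈ -3.3863.

1/2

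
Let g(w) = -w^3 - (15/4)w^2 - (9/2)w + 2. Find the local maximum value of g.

g'(w) = -3w^2 - (15/2)w - 9/2. Setting g'(w) = 0 gives w ∈ {-3/2, -1}.
g''(w) = -6w - 15/2. g''(-3/2) = 3/2 > 0 ⇒ local minimum; g''(-1) = -3/2 < 0 ⇒ local maximum.
The local maximum is g(-1) = 15/4.

15/4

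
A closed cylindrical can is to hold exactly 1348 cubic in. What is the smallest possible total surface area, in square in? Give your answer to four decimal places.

675.5246

With radius r and height h, πr²h = 1348 so h = 1348/(πr²), and S(r) = 2πr² + 2πrh = 2πr² + 2·1348/r.
S'(r) = 4πr − 2·1348/r² = 0 ⇒ r³ = 1348/(2π), so r ≈ 5.9865 and h = 2r ≈ 11.9729.
S''(r) = 4π + 4·1348/r³ > 0, so this is the minimum; S ≈ 675.5246.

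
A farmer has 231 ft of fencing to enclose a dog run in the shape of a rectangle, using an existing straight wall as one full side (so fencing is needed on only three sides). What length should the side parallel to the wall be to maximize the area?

Let the sides perpendicular to the wall have length x and the parallel side y, so 2x + y = 231 and the area is A = xy = x(231 − 2x).
A'(x) = 231 − 4x = 0 gives x = 231/4, and A''(x) = −4 < 0 confirms a maximum.
Then y = 231 − 2·231/4 = 231/2 and A = 53361/8.

231/2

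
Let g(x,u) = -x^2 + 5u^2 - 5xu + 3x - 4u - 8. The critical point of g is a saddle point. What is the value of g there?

-391/45

∂g/∂x = -2x - 5u + 3 = 0 and ∂g/∂u = -5x + 10u - 4 = 0, so (x, u) = (2/9, 23/45).
The Hessian has g_{xx} = -2, g_{uu} = 10, g_{xu} = -5, giving D = -45 < 0, so the point is a saddle point.
g(2/9, 23/45) = -391/45.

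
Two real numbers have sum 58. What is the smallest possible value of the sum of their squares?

1682

With a + b = 58, a^2 + b^2 = a^2 + (58 − a)^2.
The derivative 2a − 2(58 − a) = 4a − 116 vanishes at a = 29; second derivative 4 > 0, a minimum.
The minimum is 2·(29)^2 = 1682.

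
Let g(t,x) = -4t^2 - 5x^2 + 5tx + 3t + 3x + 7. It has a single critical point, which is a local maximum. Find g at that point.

511/55

∂g/∂t = -8t + 5x + 3 = 0 and ∂g/∂x = 5t - 10x + 3 = 0, so (t, x) = (9/11, 39/55).
The Hessian has g_{tt} = -8, g_{xx} = -10, g_{tx} = 5, giving D = 55 > 0 with g_{tt} < 0, so the point is a local maximum.
g(9/11, 39/55) = 511/55.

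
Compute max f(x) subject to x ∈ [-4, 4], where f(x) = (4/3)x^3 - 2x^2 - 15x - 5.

17/2

f'(x) = 4x^2 - 4x - 15, which vanishes at x = -3/2 and x = 5/2.
Candidates: f(-4) = -187/3; f(-3/2) = 17/2; f(5/2) = -205/6; f(4) = -35/3.
The maximum over the interval is 17/2, attained at x = -3/2.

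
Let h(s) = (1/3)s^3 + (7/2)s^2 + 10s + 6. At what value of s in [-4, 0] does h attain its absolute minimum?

Differentiating, h'(s) = s^2 + 7s + 10; whose only zero in [-4, 0] is s = -2.
Compare values at every candidate in [-4, 0]: h(-4) = 2/3; h(-2) = -8/3; h(0) = 6.
The minimum over the interval is -8/3, attained at s = -2.

-2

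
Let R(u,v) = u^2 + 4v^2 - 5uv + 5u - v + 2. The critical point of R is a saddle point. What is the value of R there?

∂R/∂u = 2u - 5v + 5 = 0 and ∂R/∂v = -5u + 8v - 1 = 0, so (u, v) = (35/9, 23/9).
The Hessian has R_{uu} = 2, R_{vv} = 8, R_{uv} = -5, giving D = -9 < 0, so the point is a saddle point.
R(35/9, 23/9) = 94/9.

94/9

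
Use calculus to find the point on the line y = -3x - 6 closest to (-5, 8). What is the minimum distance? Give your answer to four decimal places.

0.3162

Minimize D(x)^2 = (x + 5)^2 + (-3x - 14)^2.
d/dx[D^2] = 2(x + 5) + 2·(-3)·(-3x - 14) = 0 ⇒ x = -47/10.
Then y = 81/10 and the distance is √(1/10) ≈ 0.3162.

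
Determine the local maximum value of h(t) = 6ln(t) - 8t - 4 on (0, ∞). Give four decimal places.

-11.7261

h'(t) = 6/t − 8 = 0 gives t = 3/4.
h''(t) = -6/t², which is negative for t > 0, so this is a local maximum.
h(3/4) = 6·ln(3/4) - 6 - 4 ≈ -11.7261.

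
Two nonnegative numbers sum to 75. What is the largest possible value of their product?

5625/4

With x + y = 75, the product is P(x) = x(75 − x).
P'(x) = 75 − 2x = 0 gives x = 75/2; P'' = −2 < 0, so this is the maximum.
P = 75/2·75/2 = 5625/4.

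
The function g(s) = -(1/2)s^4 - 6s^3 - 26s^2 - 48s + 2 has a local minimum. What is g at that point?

g'(s) = -2s^3 - 18s^2 - 52s - 48. Setting g'(s) = 0 gives s ∈ {-4, -3, -2}.
Second-derivative test with g''(s) = -6s^2 - 36s - 52: g''(-4) = -4 < 0 ⇒ local maximum; g''(-3) = 2 > 0 ⇒ local minimum; g''(-2) = -4 < 0 ⇒ local maximum.
Thus g has its local minimum at s = -3, with value 67/2.

67/2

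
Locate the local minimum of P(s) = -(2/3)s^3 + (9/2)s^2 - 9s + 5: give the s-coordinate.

3/2

P'(s) = -2s^2 + 9s - 9. Setting P'(s) = 0 gives s ∈ {3/2, 3}.
Second-derivative test with P''(s) = -4s + 9: P''(3/2) = 3 > 0 ⇒ local minimum; P''(3) = -3 < 0 ⇒ local maximum.
Thus P has its local minimum at s = 3/2, with value -5/8.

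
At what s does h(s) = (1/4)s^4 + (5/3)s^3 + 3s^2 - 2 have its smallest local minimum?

0

h'(s) = s^3 + 5s^2 + 6s. Setting h'(s) = 0 gives s ∈ {-3, -2, 0}.
Second-derivative test with h''(s) = 3s^2 + 10s + 6: h''(-3) = 3 > 0 ⇒ local minimum; h''(-2) = -2 < 0 ⇒ local maximum; h''(0) = 6 > 0 ⇒ local minimum.
So the smallest local minimum value is h(0) = -2.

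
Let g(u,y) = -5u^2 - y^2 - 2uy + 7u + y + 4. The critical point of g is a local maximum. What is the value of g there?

∂g/∂u = -10u - 2y + 7 = 0 and ∂g/∂y = -2u - 2y + 1 = 0, so (u, y) = (3/4, -1/4).
The Hessian has g_{uu} = -10, g_{yy} = -2, g_{uy} = -2, giving D = 16 > 0 with g_{uu} < 0, so the point is a local maximum.
g(3/4, -1/4) = 13/2.

13/2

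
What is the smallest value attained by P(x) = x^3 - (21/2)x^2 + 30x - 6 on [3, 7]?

13/2

The derivative is 3x^2 - 21x + 30, whose only zero in [3, 7] is x = 5.
Compare values at every candidate in [3, 7]: P(3) = 33/2, P(5) = 13/2, P(7) = 65/2.
So the minimum is P(5) = 13/2.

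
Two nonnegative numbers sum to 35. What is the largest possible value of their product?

1225/4

With x + y = 35, the product is P(x) = x(35 − x).
P'(x) = 35 − 2x = 0 gives x = 35/2; P'' = −2 < 0, so this is the maximum.
P = 35/2·35/2 = 1225/4.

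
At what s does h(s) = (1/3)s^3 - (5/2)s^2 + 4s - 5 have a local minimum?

4

h'(s) = s^2 - 5s + 4 = 0 at s = 1, 4.
Second-derivative test with h''(s) = 2s - 5: h''(1) = -3 < 0 ⇒ local maximum; h''(4) = 3 > 0 ⇒ local minimum.
Thus h has its local minimum at s = 4, with value -23/3.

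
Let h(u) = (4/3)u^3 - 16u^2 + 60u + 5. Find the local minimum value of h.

h'(u) = 4u^2 - 32u + 60. Setting h'(u) = 0 gives u ∈ {3, 5}.
Second-derivative test with h''(u) = 8u - 32: h''(3) = -8 < 0 ⇒ local maximum; h''(5) = 8 > 0 ⇒ local minimum.
Thus h has its local minimum at u = 5, with value 215/3.

215/3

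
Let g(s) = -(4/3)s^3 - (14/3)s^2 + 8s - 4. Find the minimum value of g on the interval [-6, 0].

-34

g'(s) = -4s^2 - (28/3)s + 8, whose only zero in [-6, 0] is s = -3.
Compare values at every candidate in [-6, 0]: g(-6) = 68; g(-3) = -34; g(0) = -4.
So the minimum is g(-3) = -34.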